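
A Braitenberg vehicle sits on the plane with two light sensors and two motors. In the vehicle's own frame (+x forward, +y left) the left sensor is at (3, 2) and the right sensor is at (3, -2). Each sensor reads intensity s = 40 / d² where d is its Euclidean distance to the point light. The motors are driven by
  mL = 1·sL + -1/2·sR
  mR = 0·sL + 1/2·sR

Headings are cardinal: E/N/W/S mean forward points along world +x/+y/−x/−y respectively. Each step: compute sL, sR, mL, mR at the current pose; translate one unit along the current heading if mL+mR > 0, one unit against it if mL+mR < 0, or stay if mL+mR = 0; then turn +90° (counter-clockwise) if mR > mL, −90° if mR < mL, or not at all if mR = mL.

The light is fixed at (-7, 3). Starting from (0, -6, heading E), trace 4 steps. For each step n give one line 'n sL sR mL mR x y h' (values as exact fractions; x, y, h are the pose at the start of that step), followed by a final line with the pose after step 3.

0 40/149 40/221 5860/32929 20/221 0 -6 E
1 10/61 2/9 29/549 1/9 1 -6 S
2 8/37 8/53 276/1961 4/53 1 -7 E
3 4/29 20/109 146/3161 10/109 2 -7 S
final 2 -8 E

n=0: pose=(0,-6,E); sL=40/149, sR=40/221; mL=5860/32929, mR=20/221; mL+mR=40/149 → advance +1; mR−mL=-2880/32929 → turn -1·90°
n=1: pose=(1,-6,S); sL=10/61, sR=2/9; mL=29/549, mR=1/9; mL+mR=10/61 → advance +1; mR−mL=32/549 → turn +1·90°
n=2: pose=(1,-7,E); sL=8/37, sR=8/53; mL=276/1961, mR=4/53; mL+mR=8/37 → advance +1; mR−mL=-128/1961 → turn -1·90°
n=3: pose=(2,-7,S); sL=4/29, sR=20/109; mL=146/3161, mR=10/109; mL+mR=4/29 → advance +1; mR−mL=144/3161 → turn +1·90°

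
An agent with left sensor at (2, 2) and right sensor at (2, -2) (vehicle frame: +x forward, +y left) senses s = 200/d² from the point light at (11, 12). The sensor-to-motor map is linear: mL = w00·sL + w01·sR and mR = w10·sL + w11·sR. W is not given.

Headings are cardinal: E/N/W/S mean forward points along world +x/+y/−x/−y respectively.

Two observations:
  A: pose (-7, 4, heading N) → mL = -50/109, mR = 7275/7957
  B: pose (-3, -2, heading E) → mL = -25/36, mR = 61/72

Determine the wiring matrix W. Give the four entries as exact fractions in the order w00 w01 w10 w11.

obs A: pose=(-7,4,N) → sL=50/109, sR=50/73, mL=-50/109, mR=7275/7957
obs B: pose=(-3,-2,E) → sL=25/36, sR=1/2, mL=-25/36, mR=61/72
sensor matrix S = [[50/109, 50/73], [25/36, 1/2]]; det S = -35275/143226
solve [mL_A; mL_B] = S·[w00; w01] and [mR_A; mR_B] = S·[w10; w11]:
  w00 = -1, w01 = 0, w10 = 1/2, w11 = 1

-1 0 1/2 1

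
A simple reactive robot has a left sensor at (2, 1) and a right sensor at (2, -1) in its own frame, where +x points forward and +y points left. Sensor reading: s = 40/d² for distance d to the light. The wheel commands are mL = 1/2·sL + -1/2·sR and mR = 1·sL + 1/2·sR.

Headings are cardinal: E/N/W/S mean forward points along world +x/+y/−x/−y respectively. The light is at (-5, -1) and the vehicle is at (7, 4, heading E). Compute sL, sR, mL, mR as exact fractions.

left sensor world pos  = (9, 5); dL² = 232
right sensor world pos = (9, 3); dR² = 212
sL = 40/232 = 5/29
sR = 40/212 = 10/53
mL = 1/2·sL + -1/2·sR = -25/3074
mR = 1·sL + 1/2·sR = 410/1537

5/29 10/53 -25/3074 410/1537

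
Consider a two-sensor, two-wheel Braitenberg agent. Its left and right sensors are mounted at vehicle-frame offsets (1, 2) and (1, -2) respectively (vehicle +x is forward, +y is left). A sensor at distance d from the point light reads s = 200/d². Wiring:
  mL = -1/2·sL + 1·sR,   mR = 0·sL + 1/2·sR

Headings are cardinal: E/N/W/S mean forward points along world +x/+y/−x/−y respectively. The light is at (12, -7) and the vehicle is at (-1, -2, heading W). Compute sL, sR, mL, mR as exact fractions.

40/41 40/49 660/2009 20/49

left sensor world pos  = (-2, -4); dL² = 205
right sensor world pos = (-2, 0); dR² = 245
sL = 200/205 = 40/41
sR = 200/245 = 40/49
mL = -1/2·sL + 1·sR = 660/2009
mR = 0·sL + 1/2·sR = 20/49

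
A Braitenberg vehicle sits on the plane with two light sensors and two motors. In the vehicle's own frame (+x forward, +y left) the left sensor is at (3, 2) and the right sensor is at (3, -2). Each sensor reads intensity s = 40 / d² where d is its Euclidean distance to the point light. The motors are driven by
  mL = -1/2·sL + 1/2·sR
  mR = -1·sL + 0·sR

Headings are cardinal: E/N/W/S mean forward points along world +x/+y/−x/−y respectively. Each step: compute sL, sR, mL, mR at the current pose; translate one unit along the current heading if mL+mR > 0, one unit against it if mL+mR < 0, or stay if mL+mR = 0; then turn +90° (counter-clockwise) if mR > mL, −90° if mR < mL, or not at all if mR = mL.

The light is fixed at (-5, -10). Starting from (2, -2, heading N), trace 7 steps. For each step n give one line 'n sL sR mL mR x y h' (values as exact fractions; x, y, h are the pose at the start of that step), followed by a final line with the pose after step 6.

n=0: pose=(2,-2,N); sL=20/73, sR=20/101; mL=-280/7373, mR=-20/73; mL+mR=-2300/7373 → advance -1; mR−mL=-1740/7373 → turn -1·90°
n=1: pose=(2,-3,E); sL=40/181, sR=8/25; mL=224/4525, mR=-40/181; mL+mR=-776/4525 → advance -1; mR−mL=-1224/4525 → turn -1·90°
n=2: pose=(1,-3,S); sL=1/2, sR=5/4; mL=3/8, mR=-1/2; mL+mR=-1/8 → advance -1; mR−mL=-7/8 → turn -1·90°
n=3: pose=(1,-2,W); sL=8/9, sR=40/109; mL=-256/981, mR=-8/9; mL+mR=-376/327 → advance -1; mR−mL=-616/981 → turn -1·90°
n=4: pose=(2,-2,N); sL=20/73, sR=20/101; mL=-280/7373, mR=-20/73; mL+mR=-2300/7373 → advance -1; mR−mL=-1740/7373 → turn -1·90°
n=5: pose=(2,-3,E); sL=40/181, sR=8/25; mL=224/4525, mR=-40/181; mL+mR=-776/4525 → advance -1; mR−mL=-1224/4525 → turn -1·90°
n=6: pose=(1,-3,S); sL=1/2, sR=5/4; mL=3/8, mR=-1/2; mL+mR=-1/8 → advance -1; mR−mL=-7/8 → turn -1·90°

0 20/73 20/101 -280/7373 -20/73 2 -2 N
1 40/181 8/25 224/4525 -40/181 2 -3 E
2 1/2 5/4 3/8 -1/2 1 -3 S
3 8/9 40/109 -256/981 -8/9 1 -2 W
4 20/73 20/101 -280/7373 -20/73 2 -2 N
5 40/181 8/25 224/4525 -40/181 2 -3 E
6 1/2 5/4 3/8 -1/2 1 -3 S
final 1 -2 W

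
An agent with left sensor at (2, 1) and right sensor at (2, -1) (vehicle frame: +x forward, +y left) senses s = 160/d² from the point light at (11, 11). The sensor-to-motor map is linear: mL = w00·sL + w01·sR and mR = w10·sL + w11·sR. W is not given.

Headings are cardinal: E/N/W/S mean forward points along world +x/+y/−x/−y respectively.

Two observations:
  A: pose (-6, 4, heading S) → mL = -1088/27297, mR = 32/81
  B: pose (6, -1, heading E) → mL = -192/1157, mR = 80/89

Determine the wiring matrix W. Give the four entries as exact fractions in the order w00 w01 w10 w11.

-1/2 1/2 0 1

obs A: pose=(-6,4,S) → sL=160/337, sR=32/81, mL=-1088/27297, mR=32/81
obs B: pose=(6,-1,E) → sL=16/13, sR=80/89, mL=-192/1157, mR=80/89
sensor matrix S = [[160/337, 32/81], [16/13, 80/89]]; det S = -1878016/31582629
solve [mL_A; mL_B] = S·[w00; w01] and [mR_A; mR_B] = S·[w10; w11]:
  w00 = -1/2, w01 = 1/2, w10 = 0, w11 = 1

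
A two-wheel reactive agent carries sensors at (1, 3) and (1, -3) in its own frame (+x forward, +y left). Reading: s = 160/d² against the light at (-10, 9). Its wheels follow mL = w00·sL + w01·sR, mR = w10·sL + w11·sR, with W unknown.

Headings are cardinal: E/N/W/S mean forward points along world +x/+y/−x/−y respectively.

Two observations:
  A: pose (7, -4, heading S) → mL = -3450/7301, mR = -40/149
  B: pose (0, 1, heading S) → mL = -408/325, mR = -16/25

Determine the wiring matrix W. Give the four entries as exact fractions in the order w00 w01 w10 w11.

-1 -1/2 -1 0

obs A: pose=(7,-4,S) → sL=40/149, sR=20/49, mL=-3450/7301, mR=-40/149
obs B: pose=(0,1,S) → sL=16/25, sR=16/13, mL=-408/325, mR=-16/25
sensor matrix S = [[40/149, 20/49], [16/25, 16/13]]; det S = 32832/474565
solve [mL_A; mL_B] = S·[w00; w01] and [mR_A; mR_B] = S·[w10; w11]:
  w00 = -1, w01 = -1/2, w10 = -1, w11 = 0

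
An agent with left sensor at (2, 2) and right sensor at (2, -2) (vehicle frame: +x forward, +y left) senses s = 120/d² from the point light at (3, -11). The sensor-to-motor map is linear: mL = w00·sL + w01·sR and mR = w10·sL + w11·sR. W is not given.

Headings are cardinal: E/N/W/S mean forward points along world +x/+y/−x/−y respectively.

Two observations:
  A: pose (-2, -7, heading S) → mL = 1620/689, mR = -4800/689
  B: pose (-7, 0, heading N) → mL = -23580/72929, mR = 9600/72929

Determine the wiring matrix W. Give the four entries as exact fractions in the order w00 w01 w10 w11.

1/2 -1 -1 1

obs A: pose=(-2,-7,S) → sL=120/13, sR=120/53, mL=1620/689, mR=-4800/689
obs B: pose=(-7,0,N) → sL=120/313, sR=120/233, mL=-23580/72929, mR=9600/72929
sensor matrix S = [[120/13, 120/53], [120/313, 120/233]]; det S = 195264000/50248081
solve [mL_A; mL_B] = S·[w00; w01] and [mR_A; mR_B] = S·[w10; w11]:
  w00 = 1/2, w01 = -1, w10 = -1, w11 = 1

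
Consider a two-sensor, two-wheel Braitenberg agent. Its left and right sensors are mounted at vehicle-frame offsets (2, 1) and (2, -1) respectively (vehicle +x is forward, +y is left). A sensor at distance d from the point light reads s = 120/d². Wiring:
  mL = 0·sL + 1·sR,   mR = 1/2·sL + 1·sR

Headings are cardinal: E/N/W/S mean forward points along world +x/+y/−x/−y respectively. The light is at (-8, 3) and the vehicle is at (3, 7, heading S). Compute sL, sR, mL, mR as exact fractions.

30/37 15/13 15/13 750/481

left sensor world pos  = (4, 5); dL² = 148
right sensor world pos = (2, 5); dR² = 104
sL = 120/148 = 30/37
sR = 120/104 = 15/13
mL = 0·sL + 1·sR = 15/13
mR = 1/2·sL + 1·sR = 750/481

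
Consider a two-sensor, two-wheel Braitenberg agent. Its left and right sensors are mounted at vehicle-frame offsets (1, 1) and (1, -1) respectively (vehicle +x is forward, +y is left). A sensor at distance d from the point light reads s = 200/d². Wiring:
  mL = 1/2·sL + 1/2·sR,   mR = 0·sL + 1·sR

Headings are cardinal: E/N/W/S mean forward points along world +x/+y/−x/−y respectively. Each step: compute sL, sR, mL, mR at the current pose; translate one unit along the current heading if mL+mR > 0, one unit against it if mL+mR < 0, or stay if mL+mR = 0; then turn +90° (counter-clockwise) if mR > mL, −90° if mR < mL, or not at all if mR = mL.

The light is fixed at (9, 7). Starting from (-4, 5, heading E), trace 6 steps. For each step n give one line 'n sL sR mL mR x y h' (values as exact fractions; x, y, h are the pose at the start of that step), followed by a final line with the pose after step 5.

0 40/29 200/153 5960/4437 200/153 -4 5 E
1 20/13 100/89 1540/1157 100/89 -3 5 S
2 40/37 200/173 7160/6401 200/173 -3 4 W
3 5/4 50/53 465/424 50/53 -4 4 S
4 200/221 40/41 8520/9061 40/41 -4 3 W
5 100/97 4/5 444/485 4/5 -5 3 S
final -5 2 W

n=0: pose=(-4,5,E); sL=40/29, sR=200/153; mL=5960/4437, mR=200/153; mL+mR=3920/1479 → advance +1; mR−mL=-160/4437 → turn -1·90°
n=1: pose=(-3,5,S); sL=20/13, sR=100/89; mL=1540/1157, mR=100/89; mL+mR=2840/1157 → advance +1; mR−mL=-240/1157 → turn -1·90°
n=2: pose=(-3,4,W); sL=40/37, sR=200/173; mL=7160/6401, mR=200/173; mL+mR=14560/6401 → advance +1; mR−mL=240/6401 → turn +1·90°
n=3: pose=(-4,4,S); sL=5/4, sR=50/53; mL=465/424, mR=50/53; mL+mR=865/424 → advance +1; mR−mL=-65/424 → turn -1·90°
n=4: pose=(-4,3,W); sL=200/221, sR=40/41; mL=8520/9061, mR=40/41; mL+mR=17360/9061 → advance +1; mR−mL=320/9061 → turn +1·90°
n=5: pose=(-5,3,S); sL=100/97, sR=4/5; mL=444/485, mR=4/5; mL+mR=832/485 → advance +1; mR−mL=-56/485 → turn -1·90°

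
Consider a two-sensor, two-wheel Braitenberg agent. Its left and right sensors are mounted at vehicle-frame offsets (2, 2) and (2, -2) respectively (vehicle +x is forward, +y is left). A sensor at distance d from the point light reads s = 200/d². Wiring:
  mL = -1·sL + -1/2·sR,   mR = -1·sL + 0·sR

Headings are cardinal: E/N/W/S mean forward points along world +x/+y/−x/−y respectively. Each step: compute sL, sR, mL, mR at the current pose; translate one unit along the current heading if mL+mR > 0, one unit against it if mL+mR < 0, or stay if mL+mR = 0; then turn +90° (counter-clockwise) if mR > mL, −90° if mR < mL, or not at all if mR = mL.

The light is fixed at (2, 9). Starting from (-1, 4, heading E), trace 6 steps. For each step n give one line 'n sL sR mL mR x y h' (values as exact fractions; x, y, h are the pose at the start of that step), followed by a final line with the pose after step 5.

n=0: pose=(-1,4,E); sL=20, sR=4; mL=-22, mR=-20; mL+mR=-42 → advance -1; mR−mL=2 → turn +1·90°
n=1: pose=(-2,4,N); sL=40/9, sR=200/13; mL=-1420/117, mR=-40/9; mL+mR=-1940/117 → advance -1; mR−mL=100/13 → turn +1·90°
n=2: pose=(-2,3,W); sL=2, sR=50/13; mL=-51/13, mR=-2; mL+mR=-77/13 → advance -1; mR−mL=25/13 → turn +1·90°
n=3: pose=(-1,3,S); sL=40/13, sR=200/89; mL=-4860/1157, mR=-40/13; mL+mR=-8420/1157 → advance -1; mR−mL=100/89 → turn +1·90°
n=4: pose=(-1,4,E); sL=20, sR=4; mL=-22, mR=-20; mL+mR=-42 → advance -1; mR−mL=2 → turn +1·90°
n=5: pose=(-2,4,N); sL=40/9, sR=200/13; mL=-1420/117, mR=-40/9; mL+mR=-1940/117 → advance -1; mR−mL=100/13 → turn +1·90°

0 20 4 -22 -20 -1 4 E
1 40/9 200/13 -1420/117 -40/9 -2 4 N
2 2 50/13 -51/13 -2 -2 3 W
3 40/13 200/89 -4860/1157 -40/13 -1 3 S
4 20 4 -22 -20 -1 4 E
5 40/9 200/13 -1420/117 -40/9 -2 4 N
final -2 3 W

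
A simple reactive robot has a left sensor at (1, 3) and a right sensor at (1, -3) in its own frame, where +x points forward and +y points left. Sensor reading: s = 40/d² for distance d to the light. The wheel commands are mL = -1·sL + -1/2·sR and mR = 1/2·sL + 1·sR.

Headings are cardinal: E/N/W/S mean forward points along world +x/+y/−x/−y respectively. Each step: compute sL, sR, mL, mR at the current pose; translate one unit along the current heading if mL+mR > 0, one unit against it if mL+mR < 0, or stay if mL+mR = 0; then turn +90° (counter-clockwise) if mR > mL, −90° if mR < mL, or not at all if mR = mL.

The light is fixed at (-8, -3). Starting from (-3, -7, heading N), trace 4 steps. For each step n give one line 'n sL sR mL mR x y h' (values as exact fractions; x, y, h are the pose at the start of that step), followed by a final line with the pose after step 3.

0 40/13 40/73 -3180/949 1980/949 -3 -7 N
1 1/2 2 -3/2 9/4 -3 -8 W
2 8/17 40/37 -636/629 828/629 -4 -8 S
3 20/17 20/53 -1230/901 870/901 -4 -9 E
final -5 -9 N

n=0: pose=(-3,-7,N); sL=40/13, sR=40/73; mL=-3180/949, mR=1980/949; mL+mR=-1200/949 → advance -1; mR−mL=5160/949 → turn +1·90°
n=1: pose=(-3,-8,W); sL=1/2, sR=2; mL=-3/2, mR=9/4; mL+mR=3/4 → advance +1; mR−mL=15/4 → turn +1·90°
n=2: pose=(-4,-8,S); sL=8/17, sR=40/37; mL=-636/629, mR=828/629; mL+mR=192/629 → advance +1; mR−mL=1464/629 → turn +1·90°
n=3: pose=(-4,-9,E); sL=20/17, sR=20/53; mL=-1230/901, mR=870/901; mL+mR=-360/901 → advance -1; mR−mL=2100/901 → turn +1·90°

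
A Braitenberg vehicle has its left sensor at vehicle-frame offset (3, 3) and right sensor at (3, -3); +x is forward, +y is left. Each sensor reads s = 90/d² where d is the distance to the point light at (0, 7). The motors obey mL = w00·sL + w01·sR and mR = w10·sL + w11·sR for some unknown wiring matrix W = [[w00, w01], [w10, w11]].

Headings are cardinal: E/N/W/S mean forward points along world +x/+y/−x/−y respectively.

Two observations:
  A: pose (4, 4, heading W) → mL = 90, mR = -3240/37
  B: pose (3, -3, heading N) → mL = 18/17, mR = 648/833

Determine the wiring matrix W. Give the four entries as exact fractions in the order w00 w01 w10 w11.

obs A: pose=(4,4,W) → sL=90/37, sR=90, mL=90, mR=-3240/37
obs B: pose=(3,-3,N) → sL=90/49, sR=18/17, mL=18/17, mR=648/833
sensor matrix S = [[90/37, 90], [90/49, 18/17]]; det S = -5015520/30821
solve [mL_A; mL_B] = S·[w00; w01] and [mR_A; mR_B] = S·[w10; w11]:
  w00 = 0, w01 = 1, w10 = 1, w11 = -1

0 1 1 -1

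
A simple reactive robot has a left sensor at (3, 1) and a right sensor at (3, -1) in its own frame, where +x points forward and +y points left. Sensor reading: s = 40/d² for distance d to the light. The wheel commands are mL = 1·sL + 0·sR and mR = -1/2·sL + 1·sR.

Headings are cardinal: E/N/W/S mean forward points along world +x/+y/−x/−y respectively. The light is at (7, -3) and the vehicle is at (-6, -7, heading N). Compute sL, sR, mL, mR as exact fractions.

left sensor world pos  = (-7, -4); dL² = 197
right sensor world pos = (-5, -4); dR² = 145
sL = 40/197 = 40/197
sR = 40/145 = 8/29
mL = 1·sL + 0·sR = 40/197
mR = -1/2·sL + 1·sR = 996/5713

40/197 8/29 40/197 996/5713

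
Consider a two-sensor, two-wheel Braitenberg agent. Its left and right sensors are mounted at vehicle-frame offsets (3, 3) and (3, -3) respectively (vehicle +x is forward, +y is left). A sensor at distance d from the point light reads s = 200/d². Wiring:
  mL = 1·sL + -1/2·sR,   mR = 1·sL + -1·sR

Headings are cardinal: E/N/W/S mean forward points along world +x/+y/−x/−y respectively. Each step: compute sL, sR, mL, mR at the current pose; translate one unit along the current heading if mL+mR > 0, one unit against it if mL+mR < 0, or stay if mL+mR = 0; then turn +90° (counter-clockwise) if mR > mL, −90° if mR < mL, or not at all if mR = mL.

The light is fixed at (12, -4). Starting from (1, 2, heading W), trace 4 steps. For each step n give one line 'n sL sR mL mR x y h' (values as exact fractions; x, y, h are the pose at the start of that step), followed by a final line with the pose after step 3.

0 40/41 200/277 6980/11357 2880/11357 1 2 W
1 100/153 100/81 50/1377 -800/1377 0 2 N
2 40/29 40/17 100/493 -480/493 0 1 E
3 25/13 10/13 20/13 15/13 -1 1 S
final -1 0 W

n=0: pose=(1,2,W); sL=40/41, sR=200/277; mL=6980/11357, mR=2880/11357; mL+mR=9860/11357 → advance +1; mR−mL=-100/277 → turn -1·90°
n=1: pose=(0,2,N); sL=100/153, sR=100/81; mL=50/1377, mR=-800/1377; mL+mR=-250/459 → advance -1; mR−mL=-50/81 → turn -1·90°
n=2: pose=(0,1,E); sL=40/29, sR=40/17; mL=100/493, mR=-480/493; mL+mR=-380/493 → advance -1; mR−mL=-20/17 → turn -1·90°
n=3: pose=(-1,1,S); sL=25/13, sR=10/13; mL=20/13, mR=15/13; mL+mR=35/13 → advance +1; mR−mL=-5/13 → turn -1·90°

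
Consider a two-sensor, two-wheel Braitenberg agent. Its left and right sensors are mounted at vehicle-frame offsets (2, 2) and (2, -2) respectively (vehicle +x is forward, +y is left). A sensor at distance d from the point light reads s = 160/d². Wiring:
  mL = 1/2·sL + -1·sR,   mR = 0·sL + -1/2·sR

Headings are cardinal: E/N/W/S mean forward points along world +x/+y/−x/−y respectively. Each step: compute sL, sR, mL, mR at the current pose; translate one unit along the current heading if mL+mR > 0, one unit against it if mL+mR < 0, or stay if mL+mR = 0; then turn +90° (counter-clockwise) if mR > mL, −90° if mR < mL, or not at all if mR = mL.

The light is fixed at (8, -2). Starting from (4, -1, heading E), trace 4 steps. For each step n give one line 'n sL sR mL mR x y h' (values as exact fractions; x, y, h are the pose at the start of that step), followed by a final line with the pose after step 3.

n=0: pose=(4,-1,E); sL=160/13, sR=32; mL=-336/13, mR=-16; mL+mR=-544/13 → advance -1; mR−mL=128/13 → turn +1·90°
n=1: pose=(3,-1,N); sL=80/29, sR=80/9; mL=-1960/261, mR=-40/9; mL+mR=-1040/87 → advance -1; mR−mL=800/261 → turn +1·90°
n=2: pose=(3,-2,W); sL=160/53, sR=160/53; mL=-80/53, mR=-80/53; mL+mR=-160/53 → advance -1; mR−mL=0 → turn +0·90°
n=3: pose=(4,-2,W); sL=4, sR=4; mL=-2, mR=-2; mL+mR=-4 → advance -1; mR−mL=0 → turn +0·90°

0 160/13 32 -336/13 -16 4 -1 E
1 80/29 80/9 -1960/261 -40/9 3 -1 N
2 160/53 160/53 -80/53 -80/53 3 -2 W
3 4 4 -2 -2 4 -2 W
final 5 -2 W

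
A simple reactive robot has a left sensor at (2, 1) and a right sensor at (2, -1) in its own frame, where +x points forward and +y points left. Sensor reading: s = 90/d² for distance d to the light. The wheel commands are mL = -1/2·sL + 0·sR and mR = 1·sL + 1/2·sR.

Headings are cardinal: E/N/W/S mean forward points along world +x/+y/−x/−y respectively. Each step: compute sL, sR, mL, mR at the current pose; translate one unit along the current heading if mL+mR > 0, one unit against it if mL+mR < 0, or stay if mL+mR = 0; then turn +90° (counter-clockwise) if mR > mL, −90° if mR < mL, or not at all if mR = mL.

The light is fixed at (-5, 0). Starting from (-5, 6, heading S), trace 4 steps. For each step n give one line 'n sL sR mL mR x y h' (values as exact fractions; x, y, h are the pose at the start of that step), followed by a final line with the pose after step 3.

0 90/17 90/17 -45/17 135/17 -5 6 S
1 9/4 9/2 -9/8 9/2 -5 5 E
2 90/49 90/53 -45/49 6975/2597 -4 5 N
3 45/13 9/5 -45/26 567/130 -4 6 W
final -5 6 S

n=0: pose=(-5,6,S); sL=90/17, sR=90/17; mL=-45/17, mR=135/17; mL+mR=90/17 → advance +1; mR−mL=180/17 → turn +1·90°
n=1: pose=(-5,5,E); sL=9/4, sR=9/2; mL=-9/8, mR=9/2; mL+mR=27/8 → advance +1; mR−mL=45/8 → turn +1·90°
n=2: pose=(-4,5,N); sL=90/49, sR=90/53; mL=-45/49, mR=6975/2597; mL+mR=4590/2597 → advance +1; mR−mL=9360/2597 → turn +1·90°
n=3: pose=(-4,6,W); sL=45/13, sR=9/5; mL=-45/26, mR=567/130; mL+mR=171/65 → advance +1; mR−mL=396/65 → turn +1·90°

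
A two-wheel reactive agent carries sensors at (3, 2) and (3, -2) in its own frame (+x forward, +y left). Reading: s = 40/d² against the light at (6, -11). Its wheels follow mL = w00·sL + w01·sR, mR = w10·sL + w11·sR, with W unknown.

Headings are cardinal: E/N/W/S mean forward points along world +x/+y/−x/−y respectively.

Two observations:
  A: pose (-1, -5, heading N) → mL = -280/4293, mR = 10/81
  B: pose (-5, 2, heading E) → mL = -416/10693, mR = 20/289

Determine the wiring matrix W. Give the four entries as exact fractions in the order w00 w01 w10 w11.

obs A: pose=(-1,-5,N) → sL=20/81, sR=20/53, mL=-280/4293, mR=10/81
obs B: pose=(-5,2,E) → sL=40/289, sR=8/37, mL=-416/10693, mR=20/289
sensor matrix S = [[20/81, 20/53], [40/289, 8/37]]; det S = 53120/45905049
solve [mL_A; mL_B] = S·[w00; w01] and [mR_A; mR_B] = S·[w10; w11]:
  w00 = 1/2, w01 = -1/2, w10 = 1/2, w11 = 0

1/2 -1/2 1/2 0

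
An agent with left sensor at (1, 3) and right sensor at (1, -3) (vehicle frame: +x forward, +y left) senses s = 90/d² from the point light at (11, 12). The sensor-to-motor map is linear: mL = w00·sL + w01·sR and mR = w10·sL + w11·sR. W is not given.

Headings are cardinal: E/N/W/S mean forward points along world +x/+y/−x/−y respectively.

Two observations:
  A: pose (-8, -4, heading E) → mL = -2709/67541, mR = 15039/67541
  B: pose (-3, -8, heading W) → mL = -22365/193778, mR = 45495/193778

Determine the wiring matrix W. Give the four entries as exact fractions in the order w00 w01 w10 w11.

obs A: pose=(-8,-4,E) → sL=90/493, sR=18/137, mL=-2709/67541, mR=15039/67541
obs B: pose=(-3,-8,W) → sL=45/377, sR=45/257, mL=-22365/193778, mR=45495/193778
sensor matrix S = [[90/493, 18/137], [45/377, 45/257]]; det S = 3674160/225654481
solve [mL_A; mL_B] = S·[w00; w01] and [mR_A; mR_B] = S·[w10; w11]:
  w00 = 1/2, w01 = -1, w10 = 1/2, w11 = 1

1/2 -1 1/2 1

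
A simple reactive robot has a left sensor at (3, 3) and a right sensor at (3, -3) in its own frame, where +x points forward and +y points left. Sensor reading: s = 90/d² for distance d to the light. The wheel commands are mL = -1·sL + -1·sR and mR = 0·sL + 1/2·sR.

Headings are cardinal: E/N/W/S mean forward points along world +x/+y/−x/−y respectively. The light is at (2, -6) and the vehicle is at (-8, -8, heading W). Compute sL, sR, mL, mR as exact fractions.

left sensor world pos  = (-11, -11); dL² = 194
right sensor world pos = (-11, -5); dR² = 170
sL = 90/194 = 45/97
sR = 90/170 = 9/17
mL = -1·sL + -1·sR = -1638/1649
mR = 0·sL + 1/2·sR = 9/34

45/97 9/17 -1638/1649 9/34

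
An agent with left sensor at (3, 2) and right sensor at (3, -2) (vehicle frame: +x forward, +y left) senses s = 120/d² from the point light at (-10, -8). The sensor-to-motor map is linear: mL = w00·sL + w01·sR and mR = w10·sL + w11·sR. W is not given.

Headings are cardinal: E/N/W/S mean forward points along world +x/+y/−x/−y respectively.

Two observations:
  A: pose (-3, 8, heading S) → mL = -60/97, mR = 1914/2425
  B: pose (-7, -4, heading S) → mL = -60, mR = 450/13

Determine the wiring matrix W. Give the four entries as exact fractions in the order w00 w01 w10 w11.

0 -1 1 1/2

obs A: pose=(-3,8,S) → sL=12/25, sR=60/97, mL=-60/97, mR=1914/2425
obs B: pose=(-7,-4,S) → sL=60/13, sR=60, mL=-60, mR=450/13
sensor matrix S = [[12/25, 60/97], [60/13, 60]]; det S = 163584/6305
solve [mL_A; mL_B] = S·[w00; w01] and [mR_A; mR_B] = S·[w10; w11]:
  w00 = 0, w01 = -1, w10 = 1, w11 = 1/2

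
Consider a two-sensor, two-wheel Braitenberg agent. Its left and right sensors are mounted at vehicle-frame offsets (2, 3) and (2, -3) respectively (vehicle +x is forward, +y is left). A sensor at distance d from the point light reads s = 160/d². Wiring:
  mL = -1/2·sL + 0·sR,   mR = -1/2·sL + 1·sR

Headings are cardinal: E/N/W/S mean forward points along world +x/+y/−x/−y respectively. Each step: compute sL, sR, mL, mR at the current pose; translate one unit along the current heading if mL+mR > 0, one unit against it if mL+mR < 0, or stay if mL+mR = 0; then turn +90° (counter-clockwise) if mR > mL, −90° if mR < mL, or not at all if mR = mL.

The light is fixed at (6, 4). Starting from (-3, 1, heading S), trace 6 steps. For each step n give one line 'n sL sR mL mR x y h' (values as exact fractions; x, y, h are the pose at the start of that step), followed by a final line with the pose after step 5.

0 160/61 160/169 -80/61 -3760/10309 -3 1 S
1 16/5 80/37 -8/5 104/185 -3 2 E
2 160/169 160/49 -80/169 23120/8281 -4 2 N
3 1 40/37 -1/2 43/74 -4 3 W
4 160/73 32/41 -80/73 -944/2993 -5 3 S
5 16/9 16/9 -8/9 8/9 -5 4 E
final -5 4 N

n=0: pose=(-3,1,S); sL=160/61, sR=160/169; mL=-80/61, mR=-3760/10309; mL+mR=-17280/10309 → advance -1; mR−mL=160/169 → turn +1·90°
n=1: pose=(-3,2,E); sL=16/5, sR=80/37; mL=-8/5, mR=104/185; mL+mR=-192/185 → advance -1; mR−mL=80/37 → turn +1·90°
n=2: pose=(-4,2,N); sL=160/169, sR=160/49; mL=-80/169, mR=23120/8281; mL+mR=19200/8281 → advance +1; mR−mL=160/49 → turn +1·90°
n=3: pose=(-4,3,W); sL=1, sR=40/37; mL=-1/2, mR=43/74; mL+mR=3/37 → advance +1; mR−mL=40/37 → turn +1·90°
n=4: pose=(-5,3,S); sL=160/73, sR=32/41; mL=-80/73, mR=-944/2993; mL+mR=-4224/2993 → advance -1; mR−mL=32/41 → turn +1·90°
n=5: pose=(-5,4,E); sL=16/9, sR=16/9; mL=-8/9, mR=8/9; mL+mR=0 → advance +0; mR−mL=16/9 → turn +1·90°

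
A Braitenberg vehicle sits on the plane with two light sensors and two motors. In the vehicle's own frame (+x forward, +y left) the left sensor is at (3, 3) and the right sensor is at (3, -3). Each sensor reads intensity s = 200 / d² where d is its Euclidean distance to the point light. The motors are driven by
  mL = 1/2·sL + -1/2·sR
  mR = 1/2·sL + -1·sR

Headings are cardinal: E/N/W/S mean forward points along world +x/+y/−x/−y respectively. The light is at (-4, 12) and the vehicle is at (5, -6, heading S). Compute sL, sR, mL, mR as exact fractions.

left sensor world pos  = (8, -9); dL² = 585
right sensor world pos = (2, -9); dR² = 477
sL = 200/585 = 40/117
sR = 200/477 = 200/477
mL = 1/2·sL + -1/2·sR = -80/2067
mR = 1/2·sL + -1·sR = -1540/6201

40/117 200/477 -80/2067 -1540/6201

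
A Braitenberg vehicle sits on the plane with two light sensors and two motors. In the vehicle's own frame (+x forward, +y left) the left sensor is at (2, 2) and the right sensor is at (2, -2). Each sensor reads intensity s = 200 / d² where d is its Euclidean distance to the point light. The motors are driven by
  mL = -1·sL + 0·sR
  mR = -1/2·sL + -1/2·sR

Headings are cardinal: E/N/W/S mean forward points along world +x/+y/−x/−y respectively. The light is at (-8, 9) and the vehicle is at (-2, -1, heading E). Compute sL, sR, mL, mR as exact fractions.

left sensor world pos  = (0, 1); dL² = 128
right sensor world pos = (0, -3); dR² = 208
sL = 200/128 = 25/16
sR = 200/208 = 25/26
mL = -1·sL + 0·sR = -25/16
mR = -1/2·sL + -1/2·sR = -525/416

25/16 25/26 -25/16 -525/416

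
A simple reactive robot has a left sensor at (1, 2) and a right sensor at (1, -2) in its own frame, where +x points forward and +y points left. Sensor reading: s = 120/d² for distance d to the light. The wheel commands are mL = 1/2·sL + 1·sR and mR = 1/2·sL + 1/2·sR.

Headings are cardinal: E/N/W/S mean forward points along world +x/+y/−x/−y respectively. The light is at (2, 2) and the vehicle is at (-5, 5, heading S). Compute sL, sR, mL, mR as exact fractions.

left sensor world pos  = (-3, 4); dL² = 29
right sensor world pos = (-7, 4); dR² = 85
sL = 120/29 = 120/29
sR = 120/85 = 24/17
mL = 1/2·sL + 1·sR = 1716/493
mR = 1/2·sL + 1/2·sR = 1368/493

120/29 24/17 1716/493 1368/493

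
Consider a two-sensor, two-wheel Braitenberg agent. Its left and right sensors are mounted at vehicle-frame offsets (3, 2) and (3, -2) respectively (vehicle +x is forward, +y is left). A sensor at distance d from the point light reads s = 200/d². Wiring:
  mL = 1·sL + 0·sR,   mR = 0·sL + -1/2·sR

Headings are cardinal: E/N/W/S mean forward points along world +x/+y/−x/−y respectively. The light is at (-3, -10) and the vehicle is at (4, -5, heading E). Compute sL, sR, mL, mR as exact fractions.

left sensor world pos  = (7, -3); dL² = 149
right sensor world pos = (7, -7); dR² = 109
sL = 200/149 = 200/149
sR = 200/109 = 200/109
mL = 1·sL + 0·sR = 200/149
mR = 0·sL + -1/2·sR = -100/109

200/149 200/109 200/149 -100/109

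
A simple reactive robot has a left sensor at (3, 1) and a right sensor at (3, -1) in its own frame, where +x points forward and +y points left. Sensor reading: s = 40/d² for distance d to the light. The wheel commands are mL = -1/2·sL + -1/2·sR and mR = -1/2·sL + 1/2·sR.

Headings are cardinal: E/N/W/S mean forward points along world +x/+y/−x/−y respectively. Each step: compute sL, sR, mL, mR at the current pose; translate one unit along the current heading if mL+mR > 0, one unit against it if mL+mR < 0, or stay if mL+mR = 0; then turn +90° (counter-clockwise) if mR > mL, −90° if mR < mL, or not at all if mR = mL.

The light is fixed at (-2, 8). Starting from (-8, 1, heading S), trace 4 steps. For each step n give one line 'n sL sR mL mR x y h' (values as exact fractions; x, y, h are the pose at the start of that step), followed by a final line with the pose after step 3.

n=0: pose=(-8,1,S); sL=8/25, sR=40/149; mL=-1096/3725, mR=-96/3725; mL+mR=-8/25 → advance -1; mR−mL=40/149 → turn +1·90°
n=1: pose=(-8,2,E); sL=20/17, sR=20/29; mL=-460/493, mR=-120/493; mL+mR=-20/17 → advance -1; mR−mL=20/29 → turn +1·90°
n=2: pose=(-9,2,N); sL=40/73, sR=8/9; mL=-472/657, mR=112/657; mL+mR=-40/73 → advance -1; mR−mL=8/9 → turn +1·90°
n=3: pose=(-9,1,W); sL=10/41, sR=5/17; mL=-375/1394, mR=35/1394; mL+mR=-10/41 → advance -1; mR−mL=5/17 → turn +1·90°

0 8/25 40/149 -1096/3725 -96/3725 -8 1 S
1 20/17 20/29 -460/493 -120/493 -8 2 E
2 40/73 8/9 -472/657 112/657 -9 2 N
3 10/41 5/17 -375/1394 35/1394 -9 1 W
final -8 1 S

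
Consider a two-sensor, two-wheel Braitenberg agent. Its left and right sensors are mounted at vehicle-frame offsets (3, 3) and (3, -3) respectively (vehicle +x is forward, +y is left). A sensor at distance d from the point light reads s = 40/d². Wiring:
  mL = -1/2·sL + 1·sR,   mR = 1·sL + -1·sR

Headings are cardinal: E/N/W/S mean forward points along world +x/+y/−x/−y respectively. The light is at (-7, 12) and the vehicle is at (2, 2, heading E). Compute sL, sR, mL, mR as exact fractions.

left sensor world pos  = (5, 5); dL² = 193
right sensor world pos = (5, -1); dR² = 313
sL = 40/193 = 40/193
sR = 40/313 = 40/313
mL = -1/2·sL + 1·sR = 1460/60409
mR = 1·sL + -1·sR = 4800/60409

40/193 40/313 1460/60409 4800/60409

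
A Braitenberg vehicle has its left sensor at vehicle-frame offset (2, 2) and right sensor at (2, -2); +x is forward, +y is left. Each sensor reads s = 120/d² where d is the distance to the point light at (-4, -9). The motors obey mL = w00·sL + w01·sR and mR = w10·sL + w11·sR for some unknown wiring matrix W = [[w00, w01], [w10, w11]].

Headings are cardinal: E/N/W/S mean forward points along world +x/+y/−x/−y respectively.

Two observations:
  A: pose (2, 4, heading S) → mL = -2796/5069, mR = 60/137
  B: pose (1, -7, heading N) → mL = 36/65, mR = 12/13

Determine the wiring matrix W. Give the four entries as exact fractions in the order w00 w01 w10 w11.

obs A: pose=(2,4,S) → sL=24/37, sR=120/137, mL=-2796/5069, mR=60/137
obs B: pose=(1,-7,N) → sL=24/5, sR=24/13, mL=36/65, mR=12/13
sensor matrix S = [[24/37, 120/137], [24/5, 24/13]]; det S = -198144/65897
solve [mL_A; mL_B] = S·[w00; w01] and [mR_A; mR_B] = S·[w10; w11]:
  w00 = 1/2, w01 = -1, w10 = 0, w11 = 1/2

1/2 -1 0 1/2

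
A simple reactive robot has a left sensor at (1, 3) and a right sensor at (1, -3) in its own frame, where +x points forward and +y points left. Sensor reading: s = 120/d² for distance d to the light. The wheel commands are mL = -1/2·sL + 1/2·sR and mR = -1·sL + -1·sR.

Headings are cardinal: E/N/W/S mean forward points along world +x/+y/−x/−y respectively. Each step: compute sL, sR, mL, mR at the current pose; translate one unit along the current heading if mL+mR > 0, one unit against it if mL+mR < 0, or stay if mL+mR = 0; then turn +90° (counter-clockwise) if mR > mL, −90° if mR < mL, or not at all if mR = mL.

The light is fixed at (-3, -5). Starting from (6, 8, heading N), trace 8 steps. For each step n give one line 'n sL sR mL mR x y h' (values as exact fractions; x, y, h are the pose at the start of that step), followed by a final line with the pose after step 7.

0 15/29 6/17 -81/986 -429/493 6 8 N
1 24/65 120/181 1728/11765 -12144/11765 6 7 E
2 60/121 60/73 1440/8833 -11640/8833 5 7 S
3 120/149 24/61 -1872/9089 -10896/9089 5 8 W
4 15/29 6/17 -81/986 -429/493 6 8 N
5 24/65 120/181 1728/11765 -12144/11765 6 7 E
6 60/121 60/73 1440/8833 -11640/8833 5 7 S
7 120/149 24/61 -1872/9089 -10896/9089 5 8 W
final 6 8 N

n=0: pose=(6,8,N); sL=15/29, sR=6/17; mL=-81/986, mR=-429/493; mL+mR=-939/986 → advance -1; mR−mL=-777/986 → turn -1·90°
n=1: pose=(6,7,E); sL=24/65, sR=120/181; mL=1728/11765, mR=-12144/11765; mL+mR=-10416/11765 → advance -1; mR−mL=-13872/11765 → turn -1·90°
n=2: pose=(5,7,S); sL=60/121, sR=60/73; mL=1440/8833, mR=-11640/8833; mL+mR=-10200/8833 → advance -1; mR−mL=-13080/8833 → turn -1·90°
n=3: pose=(5,8,W); sL=120/149, sR=24/61; mL=-1872/9089, mR=-10896/9089; mL+mR=-12768/9089 → advance -1; mR−mL=-9024/9089 → turn -1·90°
n=4: pose=(6,8,N); sL=15/29, sR=6/17; mL=-81/986, mR=-429/493; mL+mR=-939/986 → advance -1; mR−mL=-777/986 → turn -1·90°
n=5: pose=(6,7,E); sL=24/65, sR=120/181; mL=1728/11765, mR=-12144/11765; mL+mR=-10416/11765 → advance -1; mR−mL=-13872/11765 → turn -1·90°
n=6: pose=(5,7,S); sL=60/121, sR=60/73; mL=1440/8833, mR=-11640/8833; mL+mR=-10200/8833 → advance -1; mR−mL=-13080/8833 → turn -1·90°
n=7: pose=(5,8,W); sL=120/149, sR=24/61; mL=-1872/9089, mR=-10896/9089; mL+mR=-12768/9089 → advance -1; mR−mL=-9024/9089 → turn -1·90°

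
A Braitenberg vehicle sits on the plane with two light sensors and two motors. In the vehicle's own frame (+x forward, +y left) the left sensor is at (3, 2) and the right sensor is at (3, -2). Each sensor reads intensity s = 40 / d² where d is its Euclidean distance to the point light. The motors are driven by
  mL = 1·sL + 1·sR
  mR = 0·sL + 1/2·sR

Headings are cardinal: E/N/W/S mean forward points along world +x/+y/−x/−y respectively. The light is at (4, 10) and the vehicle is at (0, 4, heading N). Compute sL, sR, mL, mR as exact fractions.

8/9 40/13 464/117 20/13

left sensor world pos  = (-2, 7); dL² = 45
right sensor world pos = (2, 7); dR² = 13
sL = 40/45 = 8/9
sR = 40/13 = 40/13
mL = 1·sL + 1·sR = 464/117
mR = 0·sL + 1/2·sR = 20/13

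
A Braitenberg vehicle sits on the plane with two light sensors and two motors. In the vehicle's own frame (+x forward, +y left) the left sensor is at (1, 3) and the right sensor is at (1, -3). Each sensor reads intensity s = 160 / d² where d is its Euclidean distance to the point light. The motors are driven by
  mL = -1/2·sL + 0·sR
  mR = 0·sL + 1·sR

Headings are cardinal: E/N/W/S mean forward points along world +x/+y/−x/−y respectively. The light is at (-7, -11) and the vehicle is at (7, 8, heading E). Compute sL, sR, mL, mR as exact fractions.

left sensor world pos  = (8, 11); dL² = 709
right sensor world pos = (8, 5); dR² = 481
sL = 160/709 = 160/709
sR = 160/481 = 160/481
mL = -1/2·sL + 0·sR = -80/709
mR = 0·sL + 1·sR = 160/481

160/709 160/481 -80/709 160/481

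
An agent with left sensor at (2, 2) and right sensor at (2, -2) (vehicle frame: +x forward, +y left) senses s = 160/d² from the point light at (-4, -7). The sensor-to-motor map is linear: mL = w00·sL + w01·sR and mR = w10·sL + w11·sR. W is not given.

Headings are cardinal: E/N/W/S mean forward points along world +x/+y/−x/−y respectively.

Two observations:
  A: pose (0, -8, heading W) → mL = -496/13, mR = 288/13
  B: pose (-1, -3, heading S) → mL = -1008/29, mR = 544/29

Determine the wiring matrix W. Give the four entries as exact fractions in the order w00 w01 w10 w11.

obs A: pose=(0,-8,W) → sL=160/13, sR=32, mL=-496/13, mR=288/13
obs B: pose=(-1,-3,S) → sL=160/29, sR=32, mL=-1008/29, mR=544/29
sensor matrix S = [[160/13, 32], [160/29, 32]]; det S = 81920/377
solve [mL_A; mL_B] = S·[w00; w01] and [mR_A; mR_B] = S·[w10; w11]:
  w00 = -1/2, w01 = -1, w10 = 1/2, w11 = 1/2

-1/2 -1 1/2 1/2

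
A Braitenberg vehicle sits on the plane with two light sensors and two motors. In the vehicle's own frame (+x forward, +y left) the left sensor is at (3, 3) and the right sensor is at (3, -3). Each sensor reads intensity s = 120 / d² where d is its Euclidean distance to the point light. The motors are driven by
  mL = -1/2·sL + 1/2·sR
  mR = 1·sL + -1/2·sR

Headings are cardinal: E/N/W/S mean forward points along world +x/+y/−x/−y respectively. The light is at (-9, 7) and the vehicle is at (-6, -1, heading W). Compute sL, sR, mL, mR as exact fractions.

left sensor world pos  = (-9, -4); dL² = 121
right sensor world pos = (-9, 2); dR² = 25
sL = 120/121 = 120/121
sR = 120/25 = 24/5
mL = -1/2·sL + 1/2·sR = 1152/605
mR = 1·sL + -1/2·sR = -852/605

120/121 24/5 1152/605 -852/605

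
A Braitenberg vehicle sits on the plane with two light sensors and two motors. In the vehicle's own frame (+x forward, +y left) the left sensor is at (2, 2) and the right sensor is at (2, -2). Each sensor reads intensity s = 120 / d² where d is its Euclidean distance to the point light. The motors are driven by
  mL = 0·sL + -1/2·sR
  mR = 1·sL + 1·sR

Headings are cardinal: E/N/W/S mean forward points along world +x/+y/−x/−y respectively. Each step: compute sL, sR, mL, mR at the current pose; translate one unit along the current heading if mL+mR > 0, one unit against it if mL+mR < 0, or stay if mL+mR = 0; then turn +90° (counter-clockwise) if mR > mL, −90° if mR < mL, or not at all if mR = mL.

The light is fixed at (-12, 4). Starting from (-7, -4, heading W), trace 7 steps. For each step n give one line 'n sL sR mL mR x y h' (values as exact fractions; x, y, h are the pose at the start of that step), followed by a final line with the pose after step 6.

0 120/109 8/3 -4/3 1232/327 -7 -4 W
1 15/17 15/13 -15/26 450/221 -8 -4 S
2 24/17 120/157 -60/157 5808/2669 -8 -5 E
3 60/29 60/49 -30/49 4680/1421 -7 -5 N
4 120/109 8/3 -4/3 1232/327 -7 -4 W
5 15/17 15/13 -15/26 450/221 -8 -4 S
6 24/17 120/157 -60/157 5808/2669 -8 -5 E
final -7 -5 N

n=0: pose=(-7,-4,W); sL=120/109, sR=8/3; mL=-4/3, mR=1232/327; mL+mR=796/327 → advance +1; mR−mL=556/109 → turn +1·90°
n=1: pose=(-8,-4,S); sL=15/17, sR=15/13; mL=-15/26, mR=450/221; mL+mR=645/442 → advance +1; mR−mL=1155/442 → turn +1·90°
n=2: pose=(-8,-5,E); sL=24/17, sR=120/157; mL=-60/157, mR=5808/2669; mL+mR=4788/2669 → advance +1; mR−mL=6828/2669 → turn +1·90°
n=3: pose=(-7,-5,N); sL=60/29, sR=60/49; mL=-30/49, mR=4680/1421; mL+mR=3810/1421 → advance +1; mR−mL=5550/1421 → turn +1·90°
n=4: pose=(-7,-4,W); sL=120/109, sR=8/3; mL=-4/3, mR=1232/327; mL+mR=796/327 → advance +1; mR−mL=556/109 → turn +1·90°
n=5: pose=(-8,-4,S); sL=15/17, sR=15/13; mL=-15/26, mR=450/221; mL+mR=645/442 → advance +1; mR−mL=1155/442 → turn +1·90°
n=6: pose=(-8,-5,E); sL=24/17, sR=120/157; mL=-60/157, mR=5808/2669; mL+mR=4788/2669 → advance +1; mR−mL=6828/2669 → turn +1·90°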